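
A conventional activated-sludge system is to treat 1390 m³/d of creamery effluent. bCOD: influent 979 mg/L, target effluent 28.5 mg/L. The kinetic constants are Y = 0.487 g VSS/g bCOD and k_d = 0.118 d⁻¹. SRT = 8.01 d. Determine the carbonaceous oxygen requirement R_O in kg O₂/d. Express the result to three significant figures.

Y_obs = Y / (1 + k_d θ_c) = 0.487 / (1 + 0.118 × 8.01) = 0.487 / 1.945 = 0.2504.
ΔS = 979 − 28.5 = 950.5 mg/L, so the substrate removal rate is 1390 × 950.5/1000 = 1321 kg bCOD/d.
Net sludge production P_X = 0.2504 × 1321 = 330.8 kg VSS/d.
R_O = Q·(S₀ − S) − 1.42·P_X = 1321 − 1.42 × 330.8 = 851.5 kg O₂/d.

R_O ≈ 851 kg O₂/d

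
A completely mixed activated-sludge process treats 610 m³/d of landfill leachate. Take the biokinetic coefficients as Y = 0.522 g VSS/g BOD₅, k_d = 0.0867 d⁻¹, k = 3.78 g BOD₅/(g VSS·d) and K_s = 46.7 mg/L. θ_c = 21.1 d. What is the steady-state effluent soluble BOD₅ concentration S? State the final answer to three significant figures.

S ≈ 3.41 mg/L

For a completely mixed reactor with recycle the Lawrence–McCarty relation gives S = K_s·(1 + k_d·θ_c) / [θ_c·(Y·k − k_d) − 1] = 46.7 × (1 + 0.0867 × 21.1) / [21.1 × (0.522 × 3.78 − 0.0867) − 1] = 132.1 / 38.80 = 3.405 mg/L.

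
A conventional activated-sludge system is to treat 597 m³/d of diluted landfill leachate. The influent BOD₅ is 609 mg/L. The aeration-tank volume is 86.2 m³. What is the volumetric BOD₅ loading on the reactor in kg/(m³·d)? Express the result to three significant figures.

Applied BOD₅ load per unit volume = Q·S₀/V = (597 × 609/1000)/86.20 = 4.218 kg BOD₅·m⁻³·d⁻¹.

L_v ≈ 4.22 kg BOD₅/(m³·d)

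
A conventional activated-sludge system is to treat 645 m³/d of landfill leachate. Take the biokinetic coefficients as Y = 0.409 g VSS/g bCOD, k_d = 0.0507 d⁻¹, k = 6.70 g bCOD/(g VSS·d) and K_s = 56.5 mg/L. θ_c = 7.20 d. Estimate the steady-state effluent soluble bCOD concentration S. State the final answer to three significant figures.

S ≈ 4.20 mg/L

For a completely mixed reactor with recycle the Lawrence–McCarty relation gives S = K_s·(1 + k_d·θ_c) / [θ_c·(Y·k − k_d) − 1] = 56.5 × (1 + 0.0507 × 7.20) / [7.20 × (0.409 × 6.70 − 0.0507) − 1] = 77.12 / 18.37 = 4.200 mg/L.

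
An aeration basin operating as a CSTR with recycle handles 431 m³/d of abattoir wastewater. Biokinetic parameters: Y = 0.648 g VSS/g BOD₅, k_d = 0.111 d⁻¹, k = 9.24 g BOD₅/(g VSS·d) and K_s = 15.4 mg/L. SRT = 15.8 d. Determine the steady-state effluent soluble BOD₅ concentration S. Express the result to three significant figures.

S ≈ 0.462 mg/L

From the Monod/SRT balance for a CMAS, S = K_s·(1+k_d θ_c)/[θ_c·(Y k − k_d) − 1] = 15.4 × (1 + 0.111 × 15.8) / [15.8 × (0.648 × 9.24 − 0.111) − 1] = 42.41 / 91.85 = 0.4617 mg/L.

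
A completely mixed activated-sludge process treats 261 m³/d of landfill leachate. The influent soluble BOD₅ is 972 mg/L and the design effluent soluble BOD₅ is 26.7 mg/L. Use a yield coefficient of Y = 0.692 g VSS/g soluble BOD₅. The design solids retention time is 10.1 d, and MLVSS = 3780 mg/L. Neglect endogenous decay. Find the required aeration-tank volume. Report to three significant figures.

V ≈ 456 m³

V·X = Y·Q·ΔS·θ_c gives V = 0.692 × 261 × (972 − 26.7) × 10.1 / 3780 = 456.2 m³.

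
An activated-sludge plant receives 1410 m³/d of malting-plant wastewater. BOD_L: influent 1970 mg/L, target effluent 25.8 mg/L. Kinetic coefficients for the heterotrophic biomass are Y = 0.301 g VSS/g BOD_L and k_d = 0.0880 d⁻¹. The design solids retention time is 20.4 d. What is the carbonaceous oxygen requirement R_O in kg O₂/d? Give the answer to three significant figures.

The observed yield is Y_obs = Y/(1 + k_d·θ_c) = 0.301 / (1 + 0.0880 × 20.4) = 0.301 / 2.795 = 0.1077 g VSS per g BOD_L removed.
Substrate removed = Q·(S₀ − S) = 1410 m³/d × (1970 − 25.8) g/m³ = 2.74×10^6 g/d = 2741 kg/d.
P_X = Y_obs·Q·(S₀ − S) = 0.1077 × 2741 = 295.2 kg VSS/d.
R_O = Q·(S₀ − S) − 1.42·P_X = 2741 − 1.42 × 295.2 = 2322 kg O₂/d.

R_O ≈ 2320 kg O₂/d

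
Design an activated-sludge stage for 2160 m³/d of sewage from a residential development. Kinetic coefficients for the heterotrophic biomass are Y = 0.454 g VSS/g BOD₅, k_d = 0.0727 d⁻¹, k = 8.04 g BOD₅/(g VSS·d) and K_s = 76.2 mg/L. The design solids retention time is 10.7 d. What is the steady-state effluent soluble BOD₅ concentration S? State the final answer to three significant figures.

Effluent substrate depends only on kinetics and SRT: S = K_s(1 + k_d θ_c) / [θ_c(Yk − k_d) − 1] = 76.2 × (1 + 0.0727 × 10.7) / [10.7 × (0.454 × 8.04 − 0.0727) − 1] = 135.5 / 37.28 = 3.634 mg/L.

S ≈ 3.63 mg/L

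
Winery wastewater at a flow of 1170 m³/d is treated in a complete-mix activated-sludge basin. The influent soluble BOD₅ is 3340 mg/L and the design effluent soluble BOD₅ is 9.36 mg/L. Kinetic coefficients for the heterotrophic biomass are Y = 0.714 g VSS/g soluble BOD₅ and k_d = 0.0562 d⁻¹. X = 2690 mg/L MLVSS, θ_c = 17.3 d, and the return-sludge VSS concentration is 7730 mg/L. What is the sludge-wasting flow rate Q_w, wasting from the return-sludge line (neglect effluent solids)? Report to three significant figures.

Steady-state biomass mass balance: V·X·(1 + k_d·θ_c) = Y·Q·(S₀ − S)·θ_c, so V = 0.714 × 1170 × (3340 − 9.36) × 17.3 / [2690 × (1 + 0.0562 × 17.3)] = 4.81×10^7 / 5305 = 9073 m³.
θ_c = V·X/(Q_w·X_r) when wasting from the recycle, so Q_w = V·X/(θ_c·X_r) = 9073 × 2690 / (17.3 × 7730) = 182.5 m³/d.

Q_w ≈ 183 m³/d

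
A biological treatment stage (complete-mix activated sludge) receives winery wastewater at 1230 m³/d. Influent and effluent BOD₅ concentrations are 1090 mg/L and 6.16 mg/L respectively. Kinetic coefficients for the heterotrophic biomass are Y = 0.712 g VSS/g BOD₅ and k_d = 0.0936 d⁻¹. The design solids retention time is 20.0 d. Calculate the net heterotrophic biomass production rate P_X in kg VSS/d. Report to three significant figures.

P_X ≈ 330 kg VSS/d

Y_obs = Y / (1 + k_d θ_c) = 0.712 / (1 + 0.0936 × 20.0) = 0.712 / 2.872 = 0.2479.
Mass of BOD₅ removed per day: Q(S₀ − S) = 1230 × 1084 g/m³ = 1333 kg/d.
Net biomass production P_X = Y_obs × Q·(S₀ − S) = 0.2479 × 1333 = 330.5 kg VSS/d.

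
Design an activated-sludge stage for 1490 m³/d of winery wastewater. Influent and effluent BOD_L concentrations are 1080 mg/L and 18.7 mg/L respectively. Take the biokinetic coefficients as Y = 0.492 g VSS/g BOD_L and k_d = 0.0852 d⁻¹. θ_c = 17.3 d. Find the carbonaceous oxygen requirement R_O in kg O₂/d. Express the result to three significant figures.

Y_obs = Y / (1 + k_d θ_c) = 0.492 / (1 + 0.0852 × 17.3) = 0.492 / 2.474 = 0.1989.
Mass of BOD_L removed per day: Q(S₀ − S) = 1490 × 1061 g/m³ = 1581 kg/d.
Net sludge production P_X = 0.1989 × 1581 = 314.5 kg VSS/d.
R_O = Q·ΔS − 1.42 P_X = 1581 − 446.6 = 1135 kg O₂/d.

R_O ≈ 1130 kg O₂/d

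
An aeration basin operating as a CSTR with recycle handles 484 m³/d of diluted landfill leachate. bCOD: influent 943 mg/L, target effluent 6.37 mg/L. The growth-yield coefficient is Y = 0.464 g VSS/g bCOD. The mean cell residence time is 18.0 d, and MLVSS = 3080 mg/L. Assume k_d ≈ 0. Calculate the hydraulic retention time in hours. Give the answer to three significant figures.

τ ≈ 61.0 h

V·X = Y·Q·ΔS·θ_c gives V = 0.464 × 484 × (943 − 6.37) × 18.0 / 3080 = 1229 m³.
τ = V/Q = 1229/484 = 2.540 d, or 60.96 h.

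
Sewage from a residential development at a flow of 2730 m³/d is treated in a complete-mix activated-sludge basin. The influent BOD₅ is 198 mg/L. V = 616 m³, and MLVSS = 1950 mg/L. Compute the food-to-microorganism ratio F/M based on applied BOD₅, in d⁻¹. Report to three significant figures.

F/M ≈ 0.450 d⁻¹

F/M = applied load / biomass = Q·S₀/(V·X) = 2730 × 198 / (616.0 × 1950) = 0.4500 d⁻¹.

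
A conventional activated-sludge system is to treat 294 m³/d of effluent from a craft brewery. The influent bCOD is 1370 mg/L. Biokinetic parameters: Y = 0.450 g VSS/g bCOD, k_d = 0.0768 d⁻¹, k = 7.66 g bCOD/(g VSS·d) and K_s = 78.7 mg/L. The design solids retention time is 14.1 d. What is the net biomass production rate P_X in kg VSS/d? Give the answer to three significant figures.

From the Monod/SRT balance for a CMAS, S = K_s·(1+k_d θ_c)/[θ_c·(Y k − k_d) − 1] = 78.7 × (1 + 0.0768 × 14.1) / [14.1 × (0.450 × 7.66 − 0.0768) − 1] = 163.9 / 46.52 = 3.524 mg/L.
Observed yield with endogenous decay: Y_obs = Y / (1 + k_d·θ_c) = 0.450 / (1 + 0.0768 × 14.1) = 0.450 / 2.083 = 0.2160 g VSS/g bCOD.
Mass of bCOD removed per day: Q(S₀ − S) = 294 × 1366 g/m³ = 401.7 kg/d.
Biomass produced: P_X = Y_obs·Q·ΔS = 0.2160 × 401.7 ≈ 86.80 kg VSS/d.

P_X ≈ 86.8 kg VSS/d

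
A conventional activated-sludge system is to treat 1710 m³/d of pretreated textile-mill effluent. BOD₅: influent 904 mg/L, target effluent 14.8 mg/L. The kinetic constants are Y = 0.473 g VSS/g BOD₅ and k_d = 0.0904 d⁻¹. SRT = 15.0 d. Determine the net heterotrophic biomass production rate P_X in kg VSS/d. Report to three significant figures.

P_X ≈ 305 kg VSS/d

The observed yield is Y_obs = Y/(1 + k_d·θ_c) = 0.473 / (1 + 0.0904 × 15.0) = 0.473 / 2.356 = 0.2008 g VSS per g BOD₅ removed.
Substrate removed = Q·(S₀ − S) = 1710 m³/d × (904 − 14.8) g/m³ = 1.52×10^6 g/d = 1521 kg/d.
Net biomass production P_X = Y_obs × Q·(S₀ − S) = 0.2008 × 1521 = 305.3 kg VSS/d.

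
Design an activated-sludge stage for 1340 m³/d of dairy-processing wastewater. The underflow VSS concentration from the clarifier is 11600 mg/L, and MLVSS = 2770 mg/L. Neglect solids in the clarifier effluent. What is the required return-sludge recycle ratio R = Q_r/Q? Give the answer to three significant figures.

R ≈ 0.314

R = Q_r/Q = X/(X_r − X) = 2770 / (11600 − 2770) = 0.3137.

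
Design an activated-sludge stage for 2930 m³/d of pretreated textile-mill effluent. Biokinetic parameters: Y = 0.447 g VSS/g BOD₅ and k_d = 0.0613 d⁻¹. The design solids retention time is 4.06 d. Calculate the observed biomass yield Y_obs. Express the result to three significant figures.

Y_obs ≈ 0.358 g VSS/g BOD₅

Correct the yield for decay: Y_obs = Y/(1 + k_d θ_c) = 0.447 / (1 + 0.0613 × 4.06) = 0.447 / 1.249 = 0.3579.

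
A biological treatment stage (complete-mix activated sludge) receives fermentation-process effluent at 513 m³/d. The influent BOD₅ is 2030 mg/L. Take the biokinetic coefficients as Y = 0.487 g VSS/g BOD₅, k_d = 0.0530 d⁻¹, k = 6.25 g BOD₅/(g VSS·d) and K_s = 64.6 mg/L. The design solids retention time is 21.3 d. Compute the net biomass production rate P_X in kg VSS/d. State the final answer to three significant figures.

P_X ≈ 238 kg VSS/d

For a completely mixed reactor with recycle the Lawrence–McCarty relation gives S = K_s·(1 + k_d·θ_c) / [θ_c·(Y·k − k_d) − 1] = 64.6 × (1 + 0.0530 × 21.3) / [21.3 × (0.487 × 6.25 − 0.0530) − 1] = 137.5 / 62.70 = 2.193 mg/L.
Observed yield with endogenous decay: Y_obs = Y / (1 + k_d·θ_c) = 0.487 / (1 + 0.0530 × 21.3) = 0.487 / 2.129 = 0.2288 g VSS/g BOD₅.
Mass of BOD₅ removed per day: Q(S₀ − S) = 513 × 2028 g/m³ = 1040 kg/d.
P_X = Y_obs · Q(S₀ − S) = 0.2288 × 1040 = 238.0 kg VSS/d.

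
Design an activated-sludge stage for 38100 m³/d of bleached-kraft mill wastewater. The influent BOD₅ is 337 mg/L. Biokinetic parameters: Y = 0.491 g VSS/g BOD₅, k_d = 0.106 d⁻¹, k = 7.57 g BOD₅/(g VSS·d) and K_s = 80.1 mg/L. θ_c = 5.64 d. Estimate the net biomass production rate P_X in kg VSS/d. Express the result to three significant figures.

For a completely mixed reactor with recycle the Lawrence–McCarty relation gives S = K_s·(1 + k_d·θ_c) / [θ_c·(Y·k − k_d) − 1] = 80.1 × (1 + 0.106 × 5.64) / [5.64 × (0.491 × 7.57 − 0.106) − 1] = 128.0 / 19.37 = 6.609 mg/L.
Observed yield with endogenous decay: Y_obs = Y / (1 + k_d·θ_c) = 0.491 / (1 + 0.106 × 5.64) = 0.491 / 1.598 = 0.3073 g VSS/g BOD₅.
Substrate removed = Q·(S₀ − S) = 38100 m³/d × (337 − 6.61) g/m³ = 1.26×10^7 g/d = 12588 kg/d.
P_X = Y_obs · Q(S₀ − S) = 0.3073 × 12588 = 3868 kg VSS/d.

P_X ≈ 3870 kg VSS/d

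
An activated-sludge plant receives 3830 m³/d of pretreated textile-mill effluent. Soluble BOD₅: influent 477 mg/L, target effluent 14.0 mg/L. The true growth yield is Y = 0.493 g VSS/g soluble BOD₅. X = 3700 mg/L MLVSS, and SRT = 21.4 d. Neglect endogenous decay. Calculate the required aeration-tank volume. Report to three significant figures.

V ≈ 5060 m³

With k_d = 0 the design equation reduces to V = Y Q (S₀−S) θ_c / X = 0.493 × 3830 × (477 − 14.0) × 21.4 / 3700 = 5056 m³.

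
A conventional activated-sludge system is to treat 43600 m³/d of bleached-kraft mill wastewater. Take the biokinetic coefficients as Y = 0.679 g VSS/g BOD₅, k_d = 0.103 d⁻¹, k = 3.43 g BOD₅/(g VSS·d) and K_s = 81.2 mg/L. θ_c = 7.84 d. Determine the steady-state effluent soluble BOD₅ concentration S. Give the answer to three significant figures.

Effluent substrate depends only on kinetics and SRT: S = K_s(1 + k_d θ_c) / [θ_c(Yk − k_d) − 1] = 81.2 × (1 + 0.103 × 7.84) / [7.84 × (0.679 × 3.43 − 0.103) − 1] = 146.8 / 16.45 = 8.921 mg/L.

S ≈ 8.92 mg/L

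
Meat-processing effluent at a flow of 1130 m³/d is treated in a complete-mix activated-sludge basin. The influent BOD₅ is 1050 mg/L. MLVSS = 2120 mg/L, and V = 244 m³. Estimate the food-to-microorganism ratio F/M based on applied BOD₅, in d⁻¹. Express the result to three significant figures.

F/M ≈ 2.29 d⁻¹

F/M = applied load / biomass = Q·S₀/(V·X) = 1130 × 1050 / (244.0 × 2120) = 2.294 d⁻¹.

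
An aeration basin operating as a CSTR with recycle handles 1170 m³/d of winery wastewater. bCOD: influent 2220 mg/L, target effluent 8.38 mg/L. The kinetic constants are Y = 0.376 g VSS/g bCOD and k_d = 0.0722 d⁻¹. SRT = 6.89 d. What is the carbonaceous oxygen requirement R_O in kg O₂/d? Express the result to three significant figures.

R_O ≈ 1660 kg O₂/d

Observed yield with endogenous decay: Y_obs = Y / (1 + k_d·θ_c) = 0.376 / (1 + 0.0722 × 6.89) = 0.376 / 1.497 = 0.2511 g VSS/g bCOD.
ΔS = 2220 − 8.38 = 2212 mg/L, so the substrate removal rate is 1170 × 2212/1000 = 2588 kg bCOD/d.
Net sludge production P_X = 0.2511 × 2588 = 649.7 kg VSS/d.
Carbonaceous O₂ demand = substrate oxidised − cell-mass equivalent = 2588 − 1.42 × 649.7 = 1665 kg O₂/d.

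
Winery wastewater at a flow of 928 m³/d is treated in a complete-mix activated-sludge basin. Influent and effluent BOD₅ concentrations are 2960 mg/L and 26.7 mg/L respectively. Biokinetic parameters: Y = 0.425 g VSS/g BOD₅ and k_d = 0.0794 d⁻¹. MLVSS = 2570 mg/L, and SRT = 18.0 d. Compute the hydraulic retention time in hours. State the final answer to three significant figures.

τ ≈ 86.3 h

Rearranging the biomass balance for a CMAS with decay, V = Y·Q·ΔS·θ_c / [X·(1+k_d θ_c)] = 0.425 × 928 × (2960 − 26.7) × 18.0 / [2570 × (1 + 0.0794 × 18.0)] = 2.08×10^7 / 6243 = 3336 m³.
τ = V/Q = 3336/928 = 3.594 d, or 86.26 h.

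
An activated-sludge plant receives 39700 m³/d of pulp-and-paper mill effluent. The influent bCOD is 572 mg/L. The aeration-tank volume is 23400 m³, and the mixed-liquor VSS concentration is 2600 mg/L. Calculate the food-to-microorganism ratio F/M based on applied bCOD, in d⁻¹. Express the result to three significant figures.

F/M ≈ 0.373 d⁻¹

F/M = Q·S₀ / (V·X) = 39700 × 572 / (23400 × 2600) = 0.3732 g bCOD·(g VSS·d)⁻¹.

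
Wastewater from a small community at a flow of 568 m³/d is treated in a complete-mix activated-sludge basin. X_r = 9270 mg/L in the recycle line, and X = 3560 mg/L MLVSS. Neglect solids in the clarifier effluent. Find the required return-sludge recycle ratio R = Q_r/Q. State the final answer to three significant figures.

R ≈ 0.623

Solids balance on the clarifier gives (1+R)X = R·X_r, so R = X/(X_r − X) = 3560 / (9270 − 3560) = 0.6235.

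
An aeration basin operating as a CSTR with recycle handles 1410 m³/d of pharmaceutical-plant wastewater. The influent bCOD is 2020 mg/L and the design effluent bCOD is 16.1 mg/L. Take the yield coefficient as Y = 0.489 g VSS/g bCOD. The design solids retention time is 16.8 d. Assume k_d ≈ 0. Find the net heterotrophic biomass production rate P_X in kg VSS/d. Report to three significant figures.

With endogenous decay neglected, the observed yield equals the true yield: Y_obs = Y = 0.489 g VSS/g bCOD.
Substrate removed = Q·(S₀ − S) = 1410 m³/d × (2020 − 16.1) g/m³ = 2.83×10^6 g/d = 2825 kg/d.
P_X = Y_obs · Q(S₀ − S) = 0.4890 × 2825 = 1382 kg VSS/d.

P_X ≈ 1380 kg VSS/d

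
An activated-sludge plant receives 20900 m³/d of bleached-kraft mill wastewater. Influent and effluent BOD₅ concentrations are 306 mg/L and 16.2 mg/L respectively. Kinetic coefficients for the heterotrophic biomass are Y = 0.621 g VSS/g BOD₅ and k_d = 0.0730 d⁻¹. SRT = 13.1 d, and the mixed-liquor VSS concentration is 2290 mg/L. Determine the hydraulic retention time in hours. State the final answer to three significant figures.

From the SRT design equation V = Y Q (S₀−S) θ_c / [X (1 + k_d θ_c)] = 0.621 × 20900 × (306 − 16.2) × 13.1 / [2290 × (1 + 0.0730 × 13.1)] = 4.93×10^7 / 4480 = 10999 m³.
HRT = V/Q = 10999 m³ / 20900 m³·d⁻¹ = 0.5262 d × 24 = 12.63 h.

τ ≈ 12.6 h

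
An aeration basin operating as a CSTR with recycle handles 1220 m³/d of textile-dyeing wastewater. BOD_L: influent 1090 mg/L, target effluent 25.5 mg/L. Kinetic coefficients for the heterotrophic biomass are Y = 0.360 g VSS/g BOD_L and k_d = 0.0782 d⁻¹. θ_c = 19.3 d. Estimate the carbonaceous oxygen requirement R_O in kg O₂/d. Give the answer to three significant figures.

R_O ≈ 1030 kg O₂/d

Correct the yield for decay: Y_obs = Y/(1 + k_d θ_c) = 0.360 / (1 + 0.0782 × 19.3) = 0.360 / 2.509 = 0.1435.
ΔS = 1090 − 25.5 = 1064 mg/L, so the substrate removal rate is 1220 × 1064/1000 = 1299 kg BOD_L/d.
Net sludge production P_X = 0.1435 × 1299 = 186.3 kg VSS/d.
R_O = Q·ΔS − 1.42 P_X = 1299 − 264.6 = 1034 kg O₂/d.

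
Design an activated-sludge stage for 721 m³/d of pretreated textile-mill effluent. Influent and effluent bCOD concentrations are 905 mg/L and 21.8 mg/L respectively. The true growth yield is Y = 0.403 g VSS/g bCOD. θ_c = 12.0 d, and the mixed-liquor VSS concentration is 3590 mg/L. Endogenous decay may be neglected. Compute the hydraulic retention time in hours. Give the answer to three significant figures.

τ ≈ 28.6 h

Biomass mass balance (decay neglected): V·X = Y·Q·(S₀ − S)·θ_c, so V = 0.403 × 721 × (905 − 21.8) × 12.0 / 3590 = 857.8 m³.
Hydraulic retention time τ = V/Q = 857.8 / 721 = 1.190 d = 28.55 h.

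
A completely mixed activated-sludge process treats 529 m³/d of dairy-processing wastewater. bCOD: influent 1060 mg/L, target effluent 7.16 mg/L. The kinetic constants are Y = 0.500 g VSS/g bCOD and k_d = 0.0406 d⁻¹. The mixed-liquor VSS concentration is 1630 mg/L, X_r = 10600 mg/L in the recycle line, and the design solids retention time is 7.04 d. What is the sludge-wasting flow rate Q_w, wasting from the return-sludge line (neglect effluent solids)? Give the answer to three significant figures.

Steady-state biomass mass balance: V·X·(1 + k_d·θ_c) = Y·Q·(S₀ − S)·θ_c, so V = 0.500 × 529 × (1060 − 7.16) × 7.04 / [1630 × (1 + 0.0406 × 7.04)] = 1.96×10^6 / 2096 = 935.4 m³.
θ_c = V·X/(Q_w·X_r) when wasting from the recycle, so Q_w = V·X/(θ_c·X_r) = 935.4 × 1630 / (7.04 × 10600) = 20.43 m³/d.

Q_w ≈ 20.4 m³/d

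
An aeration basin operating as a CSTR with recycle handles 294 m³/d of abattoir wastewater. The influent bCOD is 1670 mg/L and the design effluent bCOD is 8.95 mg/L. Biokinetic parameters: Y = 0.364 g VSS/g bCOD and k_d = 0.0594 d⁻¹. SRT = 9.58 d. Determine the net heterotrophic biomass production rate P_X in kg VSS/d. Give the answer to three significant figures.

P_X ≈ 113 kg VSS/d

The observed yield is Y_obs = Y/(1 + k_d·θ_c) = 0.364 / (1 + 0.0594 × 9.58) = 0.364 / 1.569 = 0.2320 g VSS per g bCOD removed.
Mass of bCOD removed per day: Q(S₀ − S) = 294 × 1661 g/m³ = 488.3 kg/d.
P_X = Y_obs · Q(S₀ − S) = 0.2320 × 488.3 = 113.3 kg VSS/d.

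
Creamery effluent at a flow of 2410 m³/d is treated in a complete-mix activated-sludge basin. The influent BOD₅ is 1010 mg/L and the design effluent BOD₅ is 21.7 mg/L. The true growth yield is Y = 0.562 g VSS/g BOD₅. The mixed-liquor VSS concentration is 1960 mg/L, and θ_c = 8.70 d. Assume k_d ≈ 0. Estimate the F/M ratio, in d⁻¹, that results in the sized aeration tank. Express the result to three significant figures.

V·X = Y·Q·ΔS·θ_c gives V = 0.562 × 2410 × (1010 − 21.7) × 8.70 / 1960 = 5942 m³.
Food-to-microorganism ratio F/M = Q S₀ / (V X) = 2410 × 1010 / (5942 × 1960) = 0.2090 d⁻¹.

F/M ≈ 0.209 d⁻¹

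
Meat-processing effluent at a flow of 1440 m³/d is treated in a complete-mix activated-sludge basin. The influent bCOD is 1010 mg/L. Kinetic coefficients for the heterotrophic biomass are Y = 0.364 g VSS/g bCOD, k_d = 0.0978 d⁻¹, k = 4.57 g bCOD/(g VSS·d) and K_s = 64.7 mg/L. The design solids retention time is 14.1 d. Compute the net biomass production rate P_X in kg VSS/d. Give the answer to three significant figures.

For a completely mixed reactor with recycle the Lawrence–McCarty relation gives S = K_s·(1 + k_d·θ_c) / [θ_c·(Y·k − k_d) − 1] = 64.7 × (1 + 0.0978 × 14.1) / [14.1 × (0.364 × 4.57 − 0.0978) − 1] = 153.9 / 21.08 = 7.303 mg/L.
The observed yield is Y_obs = Y/(1 + k_d·θ_c) = 0.364 / (1 + 0.0978 × 14.1) = 0.364 / 2.379 = 0.1530 g VSS per g bCOD removed.
Mass of bCOD removed per day: Q(S₀ − S) = 1440 × 1003 g/m³ = 1444 kg/d.
Net biomass production P_X = Y_obs × Q·(S₀ − S) = 0.1530 × 1444 = 220.9 kg VSS/d.

P_X ≈ 221 kg VSS/d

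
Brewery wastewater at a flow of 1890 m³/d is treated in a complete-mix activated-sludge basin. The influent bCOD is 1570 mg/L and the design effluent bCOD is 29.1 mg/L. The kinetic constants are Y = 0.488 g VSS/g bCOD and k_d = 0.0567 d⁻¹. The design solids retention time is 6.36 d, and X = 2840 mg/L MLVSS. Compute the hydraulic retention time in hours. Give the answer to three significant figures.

τ ≈ 29.7 h

Rearranging the biomass balance for a CMAS with decay, V = Y·Q·ΔS·θ_c / [X·(1+k_d θ_c)] = 0.488 × 1890 × (1570 − 29.1) × 6.36 / [2840 × (1 + 0.0567 × 6.36)] = 9.04×10^6 / 3864 = 2339 m³.
τ = V/Q = 2339/1890 = 1.238 d, or 29.70 h.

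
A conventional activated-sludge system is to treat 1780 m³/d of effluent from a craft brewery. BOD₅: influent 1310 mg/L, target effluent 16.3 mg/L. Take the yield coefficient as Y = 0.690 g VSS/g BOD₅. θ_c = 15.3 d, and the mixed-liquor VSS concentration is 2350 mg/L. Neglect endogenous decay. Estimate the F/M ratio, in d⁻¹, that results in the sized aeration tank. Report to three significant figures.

F/M ≈ 0.0959 d⁻¹

Biomass mass balance (decay neglected): V·X = Y·Q·(S₀ − S)·θ_c, so V = 0.690 × 1780 × (1310 − 16.3) × 15.3 / 2350 = 10345 m³.
Food-to-microorganism ratio F/M = Q S₀ / (V X) = 1780 × 1310 / (10345 × 2350) = 0.09592 d⁻¹.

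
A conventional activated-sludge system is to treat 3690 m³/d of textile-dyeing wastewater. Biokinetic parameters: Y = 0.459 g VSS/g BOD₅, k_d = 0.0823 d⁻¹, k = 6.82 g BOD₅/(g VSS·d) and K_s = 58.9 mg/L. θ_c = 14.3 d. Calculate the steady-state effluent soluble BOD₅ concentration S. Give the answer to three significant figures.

S ≈ 3.01 mg/L

For a completely mixed reactor with recycle the Lawrence–McCarty relation gives S = K_s·(1 + k_d·θ_c) / [θ_c·(Y·k − k_d) − 1] = 58.9 × (1 + 0.0823 × 14.3) / [14.3 × (0.459 × 6.82 − 0.0823) − 1] = 128.2 / 42.59 = 3.011 mg/L.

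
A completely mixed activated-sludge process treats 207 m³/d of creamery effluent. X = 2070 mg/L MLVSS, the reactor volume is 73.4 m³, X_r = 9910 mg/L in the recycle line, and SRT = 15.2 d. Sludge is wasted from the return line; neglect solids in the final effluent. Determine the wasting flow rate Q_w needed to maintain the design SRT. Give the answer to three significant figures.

θ_c = V·X/(Q_w·X_r) when wasting from the recycle, so Q_w = V·X/(θ_c·X_r) = 73.40 × 2070 / (15.2 × 9910) = 1.009 m³/d.

Q_w ≈ 1.01 m³/d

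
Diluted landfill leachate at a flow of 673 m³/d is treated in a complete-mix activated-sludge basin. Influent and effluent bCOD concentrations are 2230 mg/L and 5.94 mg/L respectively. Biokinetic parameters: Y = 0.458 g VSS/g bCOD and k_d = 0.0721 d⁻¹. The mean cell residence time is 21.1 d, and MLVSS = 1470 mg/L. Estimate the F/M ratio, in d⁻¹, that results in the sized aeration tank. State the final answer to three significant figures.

Rearranging the biomass balance for a CMAS with decay, V = Y·Q·ΔS·θ_c / [X·(1+k_d θ_c)] = 0.458 × 673 × (2230 − 5.94) × 21.1 / [1470 × (1 + 0.0721 × 21.1)] = 1.45×10^7 / 3706 = 3903 m³.
F/M = Q·S₀ / (V·X) = 673 × 2230 / (3903 × 1470) = 0.2616 g bCOD·(g VSS·d)⁻¹.

F/M ≈ 0.262 d⁻¹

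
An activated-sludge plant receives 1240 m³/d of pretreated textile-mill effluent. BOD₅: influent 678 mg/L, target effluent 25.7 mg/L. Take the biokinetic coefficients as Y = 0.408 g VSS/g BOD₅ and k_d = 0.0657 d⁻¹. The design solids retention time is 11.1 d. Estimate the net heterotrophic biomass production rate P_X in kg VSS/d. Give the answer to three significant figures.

The observed yield is Y_obs = Y/(1 + k_d·θ_c) = 0.408 / (1 + 0.0657 × 11.1) = 0.408 / 1.729 = 0.2359 g VSS per g BOD₅ removed.
Q·(S₀ − S) = 1240 × (678 − 25.7) × 10⁻³ = 808.9 kg/d removed.
Biomass produced: P_X = Y_obs·Q·ΔS = 0.2359 × 808.9 ≈ 190.8 kg VSS/d.

P_X ≈ 191 kg VSS/d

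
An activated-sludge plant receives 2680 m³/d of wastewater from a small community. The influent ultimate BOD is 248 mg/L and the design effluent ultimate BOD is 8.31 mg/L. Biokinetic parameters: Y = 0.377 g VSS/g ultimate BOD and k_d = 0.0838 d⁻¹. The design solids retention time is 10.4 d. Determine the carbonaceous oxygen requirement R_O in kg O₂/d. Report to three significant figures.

R_O ≈ 459 kg O₂/d

Observed yield with endogenous decay: Y_obs = Y / (1 + k_d·θ_c) = 0.377 / (1 + 0.0838 × 10.4) = 0.377 / 1.872 = 0.2014 g VSS/g ultimate BOD.
ΔS = 248 − 8.31 = 239.7 mg/L, so the substrate removal rate is 2680 × 239.7/1000 = 642.4 kg ultimate BOD/d.
Biomass synthesised: P_X = Y_obs × 642.4 = 129.4 kg VSS/d.
R_O = Q·(S₀ − S) − 1.42·P_X = 642.4 − 1.42 × 129.4 = 458.6 kg O₂/d.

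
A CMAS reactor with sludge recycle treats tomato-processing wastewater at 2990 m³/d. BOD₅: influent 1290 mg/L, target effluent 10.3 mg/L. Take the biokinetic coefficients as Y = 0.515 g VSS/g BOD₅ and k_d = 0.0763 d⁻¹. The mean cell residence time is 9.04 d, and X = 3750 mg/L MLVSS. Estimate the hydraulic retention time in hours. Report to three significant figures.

From the SRT design equation V = Y Q (S₀−S) θ_c / [X (1 + k_d θ_c)] = 0.515 × 2990 × (1290 − 10.3) × 9.04 / [3750 × (1 + 0.0763 × 9.04)] = 1.78×10^7 / 6337 = 2811 m³.
Hydraulic retention time τ = V/Q = 2811 / 2990 = 0.9402 d = 22.57 h.

τ ≈ 22.6 h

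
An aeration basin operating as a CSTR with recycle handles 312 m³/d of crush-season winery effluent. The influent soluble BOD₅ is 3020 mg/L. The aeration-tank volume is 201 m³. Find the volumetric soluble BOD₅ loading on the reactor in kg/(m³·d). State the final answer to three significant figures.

L_v ≈ 4.69 kg soluble BOD₅/(m³·d)

L_v = Q S₀ / V = 312 × 3020 × 10⁻³ / 201.0 = 4.688 kg/(m³·d).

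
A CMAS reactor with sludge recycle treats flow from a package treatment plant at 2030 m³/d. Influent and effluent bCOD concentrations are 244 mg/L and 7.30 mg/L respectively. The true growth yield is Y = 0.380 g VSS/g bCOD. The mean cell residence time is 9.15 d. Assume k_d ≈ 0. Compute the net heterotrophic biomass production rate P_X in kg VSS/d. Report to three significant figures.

No decay correction is needed, so Y_obs = Y = 0.380.
Substrate removed = Q·(S₀ − S) = 2030 m³/d × (244 − 7.30) g/m³ = 4.81×10^5 g/d = 480.5 kg/d.
So the net sludge growth is P_X = 0.3800 × 480.5 = 182.6 kg VSS/d.

P_X ≈ 183 kg VSS/d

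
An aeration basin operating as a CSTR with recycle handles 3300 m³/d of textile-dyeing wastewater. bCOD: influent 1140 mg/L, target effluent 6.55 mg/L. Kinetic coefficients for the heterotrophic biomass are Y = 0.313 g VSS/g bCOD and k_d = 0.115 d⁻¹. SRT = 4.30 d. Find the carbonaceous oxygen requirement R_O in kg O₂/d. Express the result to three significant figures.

R_O ≈ 2630 kg O₂/d

Correct the yield for decay: Y_obs = Y/(1 + k_d θ_c) = 0.313 / (1 + 0.115 × 4.30) = 0.313 / 1.494 = 0.2094.
Substrate removed = Q·(S₀ − S) = 3300 m³/d × (1140 − 6.55) g/m³ = 3.74×10^6 g/d = 3740 kg/d.
P_X = Y_obs·Q·(S₀ − S) = 0.2094 × 3740 = 783.4 kg VSS/d.
R_O = Q·ΔS − 1.42 P_X = 3740 − 1112 = 2628 kg O₂/d.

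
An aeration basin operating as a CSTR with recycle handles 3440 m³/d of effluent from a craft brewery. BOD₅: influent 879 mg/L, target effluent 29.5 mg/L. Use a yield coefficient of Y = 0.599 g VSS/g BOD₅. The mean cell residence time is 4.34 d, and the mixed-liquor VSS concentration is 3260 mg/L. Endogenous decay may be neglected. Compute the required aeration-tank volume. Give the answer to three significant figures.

V ≈ 2330 m³

V·X = Y·Q·ΔS·θ_c gives V = 0.599 × 3440 × (879 − 29.5) × 4.34 / 3260 = 2330 m³.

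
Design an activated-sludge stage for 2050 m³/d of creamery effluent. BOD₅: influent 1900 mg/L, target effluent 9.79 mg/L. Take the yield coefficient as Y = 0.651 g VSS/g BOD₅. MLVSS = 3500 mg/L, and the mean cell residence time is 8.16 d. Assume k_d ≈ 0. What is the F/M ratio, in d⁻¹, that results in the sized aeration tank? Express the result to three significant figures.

F/M ≈ 0.189 d⁻¹

Biomass mass balance (decay neglected): V·X = Y·Q·(S₀ − S)·θ_c, so V = 0.651 × 2050 × (1900 − 9.79) × 8.16 / 3500 = 5881 m³.
F/M = Q·S₀ / (V·X) = 2050 × 1900 / (5881 × 3500) = 0.1892 g BOD₅·(g VSS·d)⁻¹.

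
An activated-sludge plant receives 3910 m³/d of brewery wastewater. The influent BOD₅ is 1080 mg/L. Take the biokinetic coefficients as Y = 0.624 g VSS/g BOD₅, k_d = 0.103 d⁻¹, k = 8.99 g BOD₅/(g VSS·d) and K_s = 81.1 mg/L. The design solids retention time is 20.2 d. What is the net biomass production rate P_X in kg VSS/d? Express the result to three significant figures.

For a completely mixed reactor with recycle the Lawrence–McCarty relation gives S = K_s·(1 + k_d·θ_c) / [θ_c·(Y·k − k_d) − 1] = 81.1 × (1 + 0.103 × 20.2) / [20.2 × (0.624 × 8.99 − 0.103) − 1] = 249.8 / 110.2 = 2.266 mg/L.
Y_obs = Y / (1 + k_d θ_c) = 0.624 / (1 + 0.103 × 20.2) = 0.624 / 3.081 = 0.2026.
Substrate removed = Q·(S₀ − S) = 3910 m³/d × (1080 − 2.27) g/m³ = 4.21×10^6 g/d = 4214 kg/d.
Net biomass production P_X = Y_obs × Q·(S₀ − S) = 0.2026 × 4214 = 853.6 kg VSS/d.

P_X ≈ 854 kg VSS/d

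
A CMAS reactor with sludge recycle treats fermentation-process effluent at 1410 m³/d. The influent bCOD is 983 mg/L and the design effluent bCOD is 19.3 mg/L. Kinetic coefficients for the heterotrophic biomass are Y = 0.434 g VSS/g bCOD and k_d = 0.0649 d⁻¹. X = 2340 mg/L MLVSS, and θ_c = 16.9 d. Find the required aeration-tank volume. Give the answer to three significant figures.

Steady-state biomass mass balance: V·X·(1 + k_d·θ_c) = Y·Q·(S₀ − S)·θ_c, so V = 0.434 × 1410 × (983 − 19.3) × 16.9 / [2340 × (1 + 0.0649 × 16.9)] = 9.97×10^6 / 4907 = 2031 m³.

V ≈ 2030 m³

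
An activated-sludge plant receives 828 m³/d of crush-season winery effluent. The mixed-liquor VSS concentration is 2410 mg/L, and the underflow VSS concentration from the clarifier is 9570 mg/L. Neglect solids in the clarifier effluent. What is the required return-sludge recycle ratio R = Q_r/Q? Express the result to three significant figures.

R ≈ 0.337

Solids balance on the clarifier gives (1+R)X = R·X_r, so R = X/(X_r − X) = 2410 / (9570 − 2410) = 0.3366.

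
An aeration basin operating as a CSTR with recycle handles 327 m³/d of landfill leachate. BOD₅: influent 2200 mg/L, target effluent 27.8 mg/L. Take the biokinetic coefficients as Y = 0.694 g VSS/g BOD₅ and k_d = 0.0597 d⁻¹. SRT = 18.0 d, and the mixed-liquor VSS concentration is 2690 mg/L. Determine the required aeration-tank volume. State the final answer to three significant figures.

Rearranging the biomass balance for a CMAS with decay, V = Y·Q·ΔS·θ_c / [X·(1+k_d θ_c)] = 0.694 × 327 × (2200 − 27.8) × 18.0 / [2690 × (1 + 0.0597 × 18.0)] = 8.87×10^6 / 5581 = 1590 m³.

V ≈ 1590 m³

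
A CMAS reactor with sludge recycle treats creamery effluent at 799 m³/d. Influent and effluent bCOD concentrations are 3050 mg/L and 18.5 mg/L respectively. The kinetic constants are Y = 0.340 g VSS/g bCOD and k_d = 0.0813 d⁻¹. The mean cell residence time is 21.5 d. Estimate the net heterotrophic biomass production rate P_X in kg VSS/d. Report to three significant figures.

P_X ≈ 300 kg VSS/d

Correct the yield for decay: Y_obs = Y/(1 + k_d θ_c) = 0.340 / (1 + 0.0813 × 21.5) = 0.340 / 2.748 = 0.1237.
Mass of bCOD removed per day: Q(S₀ − S) = 799 × 3032 g/m³ = 2422 kg/d.
P_X = Y_obs · Q(S₀ − S) = 0.1237 × 2422 = 299.7 kg VSS/d.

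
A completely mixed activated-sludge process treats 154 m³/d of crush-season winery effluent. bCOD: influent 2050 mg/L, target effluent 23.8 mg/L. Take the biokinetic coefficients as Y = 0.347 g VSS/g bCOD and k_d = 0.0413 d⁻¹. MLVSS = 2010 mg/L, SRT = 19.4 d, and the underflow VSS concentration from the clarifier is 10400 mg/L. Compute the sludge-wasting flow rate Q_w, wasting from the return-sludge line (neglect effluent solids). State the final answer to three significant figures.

From the SRT design equation V = Y Q (S₀−S) θ_c / [X (1 + k_d θ_c)] = 0.347 × 154 × (2050 − 23.8) × 19.4 / [2010 × (1 + 0.0413 × 19.4)] = 2.1×10^6 / 3620 = 580.2 m³.
Wasting from the return line (neglecting effluent solids): Q_w = V·X / (θ_c·X_r) = 580.2 × 2010 / (19.4 × 10400) = 5.780 m³/d.

Q_w ≈ 5.78 m³/d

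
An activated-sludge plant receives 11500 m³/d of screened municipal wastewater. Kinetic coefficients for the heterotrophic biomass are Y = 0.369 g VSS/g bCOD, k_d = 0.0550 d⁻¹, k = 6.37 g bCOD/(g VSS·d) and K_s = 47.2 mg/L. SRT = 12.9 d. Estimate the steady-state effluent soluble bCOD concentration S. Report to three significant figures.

For a completely mixed reactor with recycle the Lawrence–McCarty relation gives S = K_s·(1 + k_d·θ_c) / [θ_c·(Y·k − k_d) − 1] = 47.2 × (1 + 0.0550 × 12.9) / [12.9 × (0.369 × 6.37 − 0.0550) − 1] = 80.69 / 28.61 = 2.820 mg/L.

S ≈ 2.82 mg/L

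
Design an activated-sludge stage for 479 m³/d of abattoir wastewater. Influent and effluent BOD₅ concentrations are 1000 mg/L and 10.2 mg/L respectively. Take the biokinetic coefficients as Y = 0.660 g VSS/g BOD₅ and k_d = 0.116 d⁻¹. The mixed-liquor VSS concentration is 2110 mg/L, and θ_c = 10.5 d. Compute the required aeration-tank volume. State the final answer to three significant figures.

V ≈ 702 m³

From the SRT design equation V = Y Q (S₀−S) θ_c / [X (1 + k_d θ_c)] = 0.660 × 479 × (1000 − 10.2) × 10.5 / [2110 × (1 + 0.116 × 10.5)] = 3.29×10^6 / 4680 = 702.1 m³.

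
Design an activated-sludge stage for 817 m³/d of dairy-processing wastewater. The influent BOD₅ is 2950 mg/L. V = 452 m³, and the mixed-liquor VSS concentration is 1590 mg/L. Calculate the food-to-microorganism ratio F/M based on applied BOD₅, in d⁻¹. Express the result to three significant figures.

F/M ≈ 3.35 d⁻¹

Food-to-microorganism ratio F/M = Q S₀ / (V X) = 817 × 2950 / (452.0 × 1590) = 3.354 d⁻¹.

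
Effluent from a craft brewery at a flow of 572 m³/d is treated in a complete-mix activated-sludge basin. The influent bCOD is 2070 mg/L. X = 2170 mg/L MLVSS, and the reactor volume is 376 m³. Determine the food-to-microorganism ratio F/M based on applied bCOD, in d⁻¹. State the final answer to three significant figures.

F/M ≈ 1.45 d⁻¹

Food-to-microorganism ratio F/M = Q S₀ / (V X) = 572 × 2070 / (376.0 × 2170) = 1.451 d⁻¹.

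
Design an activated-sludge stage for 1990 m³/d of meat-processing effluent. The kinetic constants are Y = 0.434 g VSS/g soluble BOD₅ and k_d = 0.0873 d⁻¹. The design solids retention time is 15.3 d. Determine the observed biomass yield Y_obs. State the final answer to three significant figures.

Y_obs ≈ 0.186 g VSS/g soluble BOD₅

Correct the yield for decay: Y_obs = Y/(1 + k_d θ_c) = 0.434 / (1 + 0.0873 × 15.3) = 0.434 / 2.336 = 0.1858.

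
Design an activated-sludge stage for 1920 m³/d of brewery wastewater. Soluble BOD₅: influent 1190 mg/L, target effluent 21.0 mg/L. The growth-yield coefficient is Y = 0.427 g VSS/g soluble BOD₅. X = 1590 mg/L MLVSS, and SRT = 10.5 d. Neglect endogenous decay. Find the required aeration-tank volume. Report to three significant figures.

V ≈ 6330 m³

With k_d = 0 the design equation reduces to V = Y Q (S₀−S) θ_c / X = 0.427 × 1920 × (1190 − 21.0) × 10.5 / 1590 = 6329 m³.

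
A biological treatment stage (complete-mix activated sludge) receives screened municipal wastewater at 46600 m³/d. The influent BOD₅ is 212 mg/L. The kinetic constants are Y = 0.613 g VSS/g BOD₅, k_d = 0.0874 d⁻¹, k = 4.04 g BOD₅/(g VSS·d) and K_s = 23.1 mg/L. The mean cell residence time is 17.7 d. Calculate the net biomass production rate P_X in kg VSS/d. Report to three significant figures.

P_X ≈ 2360 kg VSS/d

From the Monod/SRT balance for a CMAS, S = K_s·(1+k_d θ_c)/[θ_c·(Y k − k_d) − 1] = 23.1 × (1 + 0.0874 × 17.7) / [17.7 × (0.613 × 4.04 − 0.0874) − 1] = 58.84 / 41.29 = 1.425 mg/L.
Y_obs = Y / (1 + k_d θ_c) = 0.613 / (1 + 0.0874 × 17.7) = 0.613 / 2.547 = 0.2407.
Substrate removed = Q·(S₀ − S) = 46600 m³/d × (212 − 1.43) g/m³ = 9.81×10^6 g/d = 9813 kg/d.
Biomass produced: P_X = Y_obs·Q·ΔS = 0.2407 × 9813 ≈ 2362 kg VSS/d.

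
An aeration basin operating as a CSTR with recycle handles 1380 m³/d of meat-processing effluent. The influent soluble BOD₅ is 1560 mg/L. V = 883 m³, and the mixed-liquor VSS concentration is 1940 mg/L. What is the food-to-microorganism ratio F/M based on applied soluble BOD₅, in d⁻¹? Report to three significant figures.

F/M = Q·S₀ / (V·X) = 1380 × 1560 / (883.0 × 1940) = 1.257 g soluble BOD₅·(g VSS·d)⁻¹.

F/M ≈ 1.26 d⁻¹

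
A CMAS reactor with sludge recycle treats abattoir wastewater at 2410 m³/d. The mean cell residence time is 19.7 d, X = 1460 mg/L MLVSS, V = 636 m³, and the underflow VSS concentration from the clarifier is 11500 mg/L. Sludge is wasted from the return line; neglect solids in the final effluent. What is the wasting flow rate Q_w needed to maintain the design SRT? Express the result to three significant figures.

Wasting from the return line (neglecting effluent solids): Q_w = V·X / (θ_c·X_r) = 636.0 × 1460 / (19.7 × 11500) = 4.099 m³/d.

Q_w ≈ 4.10 m³/d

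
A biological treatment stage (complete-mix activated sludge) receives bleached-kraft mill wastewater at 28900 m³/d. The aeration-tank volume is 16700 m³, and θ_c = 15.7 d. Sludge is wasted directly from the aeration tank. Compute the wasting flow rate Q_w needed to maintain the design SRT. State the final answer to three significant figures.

Q_w ≈ 1060 m³/d

With mixed-liquor wasting, θ_c = V/Q_w, so Q_w = V/θ_c = 16700/15.7 = 1064 m³/d.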